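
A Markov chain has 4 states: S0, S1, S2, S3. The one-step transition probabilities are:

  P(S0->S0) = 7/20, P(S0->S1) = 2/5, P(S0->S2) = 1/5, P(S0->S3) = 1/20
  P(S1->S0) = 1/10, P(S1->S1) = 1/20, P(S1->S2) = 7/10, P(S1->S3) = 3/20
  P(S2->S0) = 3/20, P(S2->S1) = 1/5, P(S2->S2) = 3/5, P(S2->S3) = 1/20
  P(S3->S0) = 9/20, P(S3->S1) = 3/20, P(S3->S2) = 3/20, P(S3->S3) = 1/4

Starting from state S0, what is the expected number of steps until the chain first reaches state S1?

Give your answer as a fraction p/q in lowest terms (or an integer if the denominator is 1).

Answer: 160/51

Derivation:
Let h_i = expected steps to first reach S1 from state i.
Boundary: h_S1 = 0.
First-step equations for the other states:
  h_S0 = 1 + 7/20*h_S0 + 2/5*h_S1 + 1/5*h_S2 + 1/20*h_S3
  h_S2 = 1 + 3/20*h_S0 + 1/5*h_S1 + 3/5*h_S2 + 1/20*h_S3
  h_S3 = 1 + 9/20*h_S0 + 3/20*h_S1 + 3/20*h_S2 + 1/4*h_S3

Substituting h_S1 = 0 and rearranging gives the linear system (I - Q) h = 1:
  [13/20, -1/5, -1/20] . (h_S0, h_S2, h_S3) = 1
  [-3/20, 2/5, -1/20] . (h_S0, h_S2, h_S3) = 1
  [-9/20, -3/20, 3/4] . (h_S0, h_S2, h_S3) = 1

Solving yields:
  h_S0 = 160/51
  h_S2 = 640/153
  h_S3 = 620/153

Starting state is S0, so the expected hitting time is h_S0 = 160/51.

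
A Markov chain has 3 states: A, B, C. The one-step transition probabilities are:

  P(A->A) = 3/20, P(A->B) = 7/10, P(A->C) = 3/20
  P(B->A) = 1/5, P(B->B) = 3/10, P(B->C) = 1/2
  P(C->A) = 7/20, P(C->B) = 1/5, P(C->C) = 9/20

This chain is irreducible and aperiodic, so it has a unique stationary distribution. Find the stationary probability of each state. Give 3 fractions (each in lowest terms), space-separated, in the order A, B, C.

The stationary distribution satisfies pi = pi * P, i.e.:
  pi_A = 3/20*pi_A + 1/5*pi_B + 7/20*pi_C
  pi_B = 7/10*pi_A + 3/10*pi_B + 1/5*pi_C
  pi_C = 3/20*pi_A + 1/2*pi_B + 9/20*pi_C
with normalization: pi_A + pi_B + pi_C = 1.

Using the first 2 balance equations plus normalization, the linear system A*pi = b is:
  [-17/20, 1/5, 7/20] . pi = 0
  [7/10, -7/10, 1/5] . pi = 0
  [1, 1, 1] . pi = 1

Solving yields:
  pi_A = 19/77
  pi_B = 83/231
  pi_C = 13/33

Verification (pi * P):
  19/77*3/20 + 83/231*1/5 + 13/33*7/20 = 19/77 = pi_A  (ok)
  19/77*7/10 + 83/231*3/10 + 13/33*1/5 = 83/231 = pi_B  (ok)
  19/77*3/20 + 83/231*1/2 + 13/33*9/20 = 13/33 = pi_C  (ok)

Answer: 19/77 83/231 13/33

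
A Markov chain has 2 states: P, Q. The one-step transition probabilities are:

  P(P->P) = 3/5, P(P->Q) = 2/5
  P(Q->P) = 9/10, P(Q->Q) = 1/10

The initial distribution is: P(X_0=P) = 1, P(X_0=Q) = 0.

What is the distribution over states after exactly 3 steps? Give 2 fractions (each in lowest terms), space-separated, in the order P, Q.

Propagating the distribution step by step (d_{t+1} = d_t * P):
d_0 = (P=1, Q=0)
  d_1[P] = 1*3/5 + 0*9/10 = 3/5
  d_1[Q] = 1*2/5 + 0*1/10 = 2/5
d_1 = (P=3/5, Q=2/5)
  d_2[P] = 3/5*3/5 + 2/5*9/10 = 18/25
  d_2[Q] = 3/5*2/5 + 2/5*1/10 = 7/25
d_2 = (P=18/25, Q=7/25)
  d_3[P] = 18/25*3/5 + 7/25*9/10 = 171/250
  d_3[Q] = 18/25*2/5 + 7/25*1/10 = 79/250
d_3 = (P=171/250, Q=79/250)

Answer: 171/250 79/250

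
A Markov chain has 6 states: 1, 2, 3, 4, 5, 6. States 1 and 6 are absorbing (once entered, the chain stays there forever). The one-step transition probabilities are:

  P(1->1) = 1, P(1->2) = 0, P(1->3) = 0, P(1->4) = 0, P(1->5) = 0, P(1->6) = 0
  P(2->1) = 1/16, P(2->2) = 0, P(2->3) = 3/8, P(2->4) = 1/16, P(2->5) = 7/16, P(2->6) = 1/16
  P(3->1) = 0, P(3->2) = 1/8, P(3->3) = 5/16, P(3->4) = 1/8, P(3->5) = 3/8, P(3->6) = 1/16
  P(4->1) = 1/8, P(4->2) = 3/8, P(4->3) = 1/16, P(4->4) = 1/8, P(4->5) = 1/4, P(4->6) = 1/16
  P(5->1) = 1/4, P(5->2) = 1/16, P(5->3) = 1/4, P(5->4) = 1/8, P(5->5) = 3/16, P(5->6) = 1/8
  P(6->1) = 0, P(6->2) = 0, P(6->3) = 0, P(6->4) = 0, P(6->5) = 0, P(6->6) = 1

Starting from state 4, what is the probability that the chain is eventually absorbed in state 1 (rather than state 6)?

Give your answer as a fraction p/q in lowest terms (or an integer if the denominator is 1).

Let a_i = P(absorbed in 1 | start in state i).
Boundary conditions: a_1 = 1, a_6 = 0.
For each transient state i, a_i = sum_j P(i->j) * a_j:
  a_2 = 1/16*a_1 + 0*a_2 + 3/8*a_3 + 1/16*a_4 + 7/16*a_5 + 1/16*a_6
  a_3 = 0*a_1 + 1/8*a_2 + 5/16*a_3 + 1/8*a_4 + 3/8*a_5 + 1/16*a_6
  a_4 = 1/8*a_1 + 3/8*a_2 + 1/16*a_3 + 1/8*a_4 + 1/4*a_5 + 1/16*a_6
  a_5 = 1/4*a_1 + 1/16*a_2 + 1/4*a_3 + 1/8*a_4 + 3/16*a_5 + 1/8*a_6

Substituting a_1 = 1 and a_6 = 0, rearrange to (I - Q) a = r where r[i] = P(i -> 1):
  [1, -3/8, -1/16, -7/16] . (a_2, a_3, a_4, a_5) = 1/16
  [-1/8, 11/16, -1/8, -3/8] . (a_2, a_3, a_4, a_5) = 0
  [-3/8, -1/16, 7/8, -1/4] . (a_2, a_3, a_4, a_5) = 1/8
  [-1/16, -1/4, -1/8, 13/16] . (a_2, a_3, a_4, a_5) = 1/4

Solving yields:
  a_2 = 4643/8081
  a_3 = 4436/8081
  a_4 = 4878/8081
  a_5 = 4959/8081

Starting state is 4, so the absorption probability is a_4 = 4878/8081.

Answer: 4878/8081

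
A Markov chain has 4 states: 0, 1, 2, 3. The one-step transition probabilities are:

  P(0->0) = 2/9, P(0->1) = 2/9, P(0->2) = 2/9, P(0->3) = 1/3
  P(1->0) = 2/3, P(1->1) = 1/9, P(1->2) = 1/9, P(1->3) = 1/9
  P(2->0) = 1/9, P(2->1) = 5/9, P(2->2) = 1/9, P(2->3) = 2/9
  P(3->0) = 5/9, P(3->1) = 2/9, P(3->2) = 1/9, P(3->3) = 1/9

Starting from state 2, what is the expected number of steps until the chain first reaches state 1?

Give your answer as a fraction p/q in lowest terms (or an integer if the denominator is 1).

Let h_i = expected steps to first reach 1 from state i.
Boundary: h_1 = 0.
First-step equations for the other states:
  h_0 = 1 + 2/9*h_0 + 2/9*h_1 + 2/9*h_2 + 1/3*h_3
  h_2 = 1 + 1/9*h_0 + 5/9*h_1 + 1/9*h_2 + 2/9*h_3
  h_3 = 1 + 5/9*h_0 + 2/9*h_1 + 1/9*h_2 + 1/9*h_3

Substituting h_1 = 0 and rearranging gives the linear system (I - Q) h = 1:
  [7/9, -2/9, -1/3] . (h_0, h_2, h_3) = 1
  [-1/9, 8/9, -2/9] . (h_0, h_2, h_3) = 1
  [-5/9, -1/9, 8/9] . (h_0, h_2, h_3) = 1

Solving yields:
  h_0 = 981/275
  h_2 = 684/275
  h_3 = 1008/275

Starting state is 2, so the expected hitting time is h_2 = 684/275.

Answer: 684/275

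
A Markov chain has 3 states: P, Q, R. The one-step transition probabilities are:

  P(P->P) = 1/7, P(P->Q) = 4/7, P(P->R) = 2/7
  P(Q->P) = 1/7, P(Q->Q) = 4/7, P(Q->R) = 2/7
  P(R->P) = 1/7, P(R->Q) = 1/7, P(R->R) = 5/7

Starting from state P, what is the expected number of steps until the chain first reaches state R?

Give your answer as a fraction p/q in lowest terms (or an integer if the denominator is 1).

Answer: 7/2

Derivation:
Let h_i = expected steps to first reach R from state i.
Boundary: h_R = 0.
First-step equations for the other states:
  h_P = 1 + 1/7*h_P + 4/7*h_Q + 2/7*h_R
  h_Q = 1 + 1/7*h_P + 4/7*h_Q + 2/7*h_R

Substituting h_R = 0 and rearranging gives the linear system (I - Q) h = 1:
  [6/7, -4/7] . (h_P, h_Q) = 1
  [-1/7, 3/7] . (h_P, h_Q) = 1

Solving yields:
  h_P = 7/2
  h_Q = 7/2

Starting state is P, so the expected hitting time is h_P = 7/2.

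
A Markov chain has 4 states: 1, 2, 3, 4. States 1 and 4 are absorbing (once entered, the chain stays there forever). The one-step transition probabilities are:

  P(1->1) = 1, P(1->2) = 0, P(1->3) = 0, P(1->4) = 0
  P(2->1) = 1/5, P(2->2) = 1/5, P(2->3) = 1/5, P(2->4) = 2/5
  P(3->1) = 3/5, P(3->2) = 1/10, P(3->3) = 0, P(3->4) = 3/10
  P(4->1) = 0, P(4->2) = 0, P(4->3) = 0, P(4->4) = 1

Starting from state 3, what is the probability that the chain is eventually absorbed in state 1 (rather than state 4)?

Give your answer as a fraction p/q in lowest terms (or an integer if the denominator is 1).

Let a_i = P(absorbed in 1 | start in state i).
Boundary conditions: a_1 = 1, a_4 = 0.
For each transient state i, a_i = sum_j P(i->j) * a_j:
  a_2 = 1/5*a_1 + 1/5*a_2 + 1/5*a_3 + 2/5*a_4
  a_3 = 3/5*a_1 + 1/10*a_2 + 0*a_3 + 3/10*a_4

Substituting a_1 = 1 and a_4 = 0, rearrange to (I - Q) a = r where r[i] = P(i -> 1):
  [4/5, -1/5] . (a_2, a_3) = 1/5
  [-1/10, 1] . (a_2, a_3) = 3/5

Solving yields:
  a_2 = 16/39
  a_3 = 25/39

Starting state is 3, so the absorption probability is a_3 = 25/39.

Answer: 25/39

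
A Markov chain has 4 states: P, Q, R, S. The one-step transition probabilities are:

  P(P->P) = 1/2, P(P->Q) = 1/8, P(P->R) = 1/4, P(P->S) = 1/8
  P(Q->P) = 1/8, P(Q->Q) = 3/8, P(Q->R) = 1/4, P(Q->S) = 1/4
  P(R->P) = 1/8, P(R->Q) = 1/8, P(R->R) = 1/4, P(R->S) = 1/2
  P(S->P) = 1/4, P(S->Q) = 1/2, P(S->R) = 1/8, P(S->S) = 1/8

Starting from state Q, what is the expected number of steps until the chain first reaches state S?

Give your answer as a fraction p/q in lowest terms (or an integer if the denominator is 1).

Answer: 80/23

Derivation:
Let h_i = expected steps to first reach S from state i.
Boundary: h_S = 0.
First-step equations for the other states:
  h_P = 1 + 1/2*h_P + 1/8*h_Q + 1/4*h_R + 1/8*h_S
  h_Q = 1 + 1/8*h_P + 3/8*h_Q + 1/4*h_R + 1/4*h_S
  h_R = 1 + 1/8*h_P + 1/8*h_Q + 1/4*h_R + 1/2*h_S

Substituting h_S = 0 and rearranging gives the linear system (I - Q) h = 1:
  [1/2, -1/8, -1/4] . (h_P, h_Q, h_R) = 1
  [-1/8, 5/8, -1/4] . (h_P, h_Q, h_R) = 1
  [-1/8, -1/8, 3/4] . (h_P, h_Q, h_R) = 1

Solving yields:
  h_P = 96/23
  h_Q = 80/23
  h_R = 60/23

Starting state is Q, so the expected hitting time is h_Q = 80/23.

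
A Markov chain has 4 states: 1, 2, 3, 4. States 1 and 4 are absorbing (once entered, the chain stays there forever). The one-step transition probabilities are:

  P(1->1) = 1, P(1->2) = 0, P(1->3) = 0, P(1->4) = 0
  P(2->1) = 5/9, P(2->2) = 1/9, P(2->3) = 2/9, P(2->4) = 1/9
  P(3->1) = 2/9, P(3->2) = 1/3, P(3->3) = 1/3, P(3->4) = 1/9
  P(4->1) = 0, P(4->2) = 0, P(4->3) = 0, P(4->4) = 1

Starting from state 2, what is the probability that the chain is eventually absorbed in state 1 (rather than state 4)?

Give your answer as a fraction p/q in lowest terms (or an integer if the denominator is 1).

Let a_i = P(absorbed in 1 | start in state i).
Boundary conditions: a_1 = 1, a_4 = 0.
For each transient state i, a_i = sum_j P(i->j) * a_j:
  a_2 = 5/9*a_1 + 1/9*a_2 + 2/9*a_3 + 1/9*a_4
  a_3 = 2/9*a_1 + 1/3*a_2 + 1/3*a_3 + 1/9*a_4

Substituting a_1 = 1 and a_4 = 0, rearrange to (I - Q) a = r where r[i] = P(i -> 1):
  [8/9, -2/9] . (a_2, a_3) = 5/9
  [-1/3, 2/3] . (a_2, a_3) = 2/9

Solving yields:
  a_2 = 17/21
  a_3 = 31/42

Starting state is 2, so the absorption probability is a_2 = 17/21.

Answer: 17/21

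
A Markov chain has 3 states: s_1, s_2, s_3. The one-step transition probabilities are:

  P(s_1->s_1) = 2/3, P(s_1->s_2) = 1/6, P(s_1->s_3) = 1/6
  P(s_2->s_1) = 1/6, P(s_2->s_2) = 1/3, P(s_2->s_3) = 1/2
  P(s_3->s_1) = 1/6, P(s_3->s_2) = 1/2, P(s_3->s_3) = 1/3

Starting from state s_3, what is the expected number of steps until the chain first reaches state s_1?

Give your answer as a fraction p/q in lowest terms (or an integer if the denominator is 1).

Let h_i = expected steps to first reach s_1 from state i.
Boundary: h_s_1 = 0.
First-step equations for the other states:
  h_s_2 = 1 + 1/6*h_s_1 + 1/3*h_s_2 + 1/2*h_s_3
  h_s_3 = 1 + 1/6*h_s_1 + 1/2*h_s_2 + 1/3*h_s_3

Substituting h_s_1 = 0 and rearranging gives the linear system (I - Q) h = 1:
  [2/3, -1/2] . (h_s_2, h_s_3) = 1
  [-1/2, 2/3] . (h_s_2, h_s_3) = 1

Solving yields:
  h_s_2 = 6
  h_s_3 = 6

Starting state is s_3, so the expected hitting time is h_s_3 = 6.

Answer: 6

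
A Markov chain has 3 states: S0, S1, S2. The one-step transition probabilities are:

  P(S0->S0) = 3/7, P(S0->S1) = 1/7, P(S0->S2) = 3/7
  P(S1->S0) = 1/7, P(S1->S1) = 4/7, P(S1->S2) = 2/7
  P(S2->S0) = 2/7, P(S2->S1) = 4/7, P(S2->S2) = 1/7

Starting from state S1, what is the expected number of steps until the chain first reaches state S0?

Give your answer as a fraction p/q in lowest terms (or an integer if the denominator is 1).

Answer: 28/5

Derivation:
Let h_i = expected steps to first reach S0 from state i.
Boundary: h_S0 = 0.
First-step equations for the other states:
  h_S1 = 1 + 1/7*h_S0 + 4/7*h_S1 + 2/7*h_S2
  h_S2 = 1 + 2/7*h_S0 + 4/7*h_S1 + 1/7*h_S2

Substituting h_S0 = 0 and rearranging gives the linear system (I - Q) h = 1:
  [3/7, -2/7] . (h_S1, h_S2) = 1
  [-4/7, 6/7] . (h_S1, h_S2) = 1

Solving yields:
  h_S1 = 28/5
  h_S2 = 49/10

Starting state is S1, so the expected hitting time is h_S1 = 28/5.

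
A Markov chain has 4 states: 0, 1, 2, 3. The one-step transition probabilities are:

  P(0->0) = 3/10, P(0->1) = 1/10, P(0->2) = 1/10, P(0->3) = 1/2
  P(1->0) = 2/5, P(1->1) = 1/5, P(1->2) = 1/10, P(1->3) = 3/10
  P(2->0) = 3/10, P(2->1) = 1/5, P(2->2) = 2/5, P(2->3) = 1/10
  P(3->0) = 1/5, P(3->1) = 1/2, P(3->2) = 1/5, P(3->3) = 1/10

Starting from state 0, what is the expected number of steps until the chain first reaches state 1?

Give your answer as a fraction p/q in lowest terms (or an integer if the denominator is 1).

Let h_i = expected steps to first reach 1 from state i.
Boundary: h_1 = 0.
First-step equations for the other states:
  h_0 = 1 + 3/10*h_0 + 1/10*h_1 + 1/10*h_2 + 1/2*h_3
  h_2 = 1 + 3/10*h_0 + 1/5*h_1 + 2/5*h_2 + 1/10*h_3
  h_3 = 1 + 1/5*h_0 + 1/2*h_1 + 1/5*h_2 + 1/10*h_3

Substituting h_1 = 0 and rearranging gives the linear system (I - Q) h = 1:
  [7/10, -1/10, -1/2] . (h_0, h_2, h_3) = 1
  [-3/10, 3/5, -1/10] . (h_0, h_2, h_3) = 1
  [-1/5, -1/5, 9/10] . (h_0, h_2, h_3) = 1

Solving yields:
  h_0 = 204/49
  h_2 = 208/49
  h_3 = 146/49

Starting state is 0, so the expected hitting time is h_0 = 204/49.

Answer: 204/49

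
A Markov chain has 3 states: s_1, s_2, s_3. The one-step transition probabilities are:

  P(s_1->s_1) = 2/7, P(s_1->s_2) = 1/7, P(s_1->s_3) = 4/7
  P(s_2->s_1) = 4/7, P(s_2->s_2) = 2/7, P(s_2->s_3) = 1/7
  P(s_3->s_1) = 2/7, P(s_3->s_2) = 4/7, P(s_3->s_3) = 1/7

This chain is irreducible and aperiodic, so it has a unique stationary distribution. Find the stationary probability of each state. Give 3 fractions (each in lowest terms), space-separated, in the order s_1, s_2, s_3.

Answer: 26/69 22/69 7/23

Derivation:
The stationary distribution satisfies pi = pi * P, i.e.:
  pi_s_1 = 2/7*pi_s_1 + 4/7*pi_s_2 + 2/7*pi_s_3
  pi_s_2 = 1/7*pi_s_1 + 2/7*pi_s_2 + 4/7*pi_s_3
  pi_s_3 = 4/7*pi_s_1 + 1/7*pi_s_2 + 1/7*pi_s_3
with normalization: pi_s_1 + pi_s_2 + pi_s_3 = 1.

Using the first 2 balance equations plus normalization, the linear system A*pi = b is:
  [-5/7, 4/7, 2/7] . pi = 0
  [1/7, -5/7, 4/7] . pi = 0
  [1, 1, 1] . pi = 1

Solving yields:
  pi_s_1 = 26/69
  pi_s_2 = 22/69
  pi_s_3 = 7/23

Verification (pi * P):
  26/69*2/7 + 22/69*4/7 + 7/23*2/7 = 26/69 = pi_s_1  (ok)
  26/69*1/7 + 22/69*2/7 + 7/23*4/7 = 22/69 = pi_s_2  (ok)
  26/69*4/7 + 22/69*1/7 + 7/23*1/7 = 7/23 = pi_s_3  (ok)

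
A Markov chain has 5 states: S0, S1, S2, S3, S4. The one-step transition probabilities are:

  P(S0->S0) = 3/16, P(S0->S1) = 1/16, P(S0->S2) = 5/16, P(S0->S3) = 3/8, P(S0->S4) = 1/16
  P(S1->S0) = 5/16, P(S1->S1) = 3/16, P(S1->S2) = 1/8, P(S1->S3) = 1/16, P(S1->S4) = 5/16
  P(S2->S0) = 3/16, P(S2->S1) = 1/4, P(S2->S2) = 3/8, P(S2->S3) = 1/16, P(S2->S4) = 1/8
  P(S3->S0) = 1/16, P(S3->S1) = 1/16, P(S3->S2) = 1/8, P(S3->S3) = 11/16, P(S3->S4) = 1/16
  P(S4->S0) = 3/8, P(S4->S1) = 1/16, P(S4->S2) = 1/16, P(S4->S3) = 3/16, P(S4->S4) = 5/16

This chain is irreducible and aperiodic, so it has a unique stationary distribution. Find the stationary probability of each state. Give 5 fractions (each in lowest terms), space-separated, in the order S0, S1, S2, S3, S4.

The stationary distribution satisfies pi = pi * P, i.e.:
  pi_S0 = 3/16*pi_S0 + 5/16*pi_S1 + 3/16*pi_S2 + 1/16*pi_S3 + 3/8*pi_S4
  pi_S1 = 1/16*pi_S0 + 3/16*pi_S1 + 1/4*pi_S2 + 1/16*pi_S3 + 1/16*pi_S4
  pi_S2 = 5/16*pi_S0 + 1/8*pi_S1 + 3/8*pi_S2 + 1/8*pi_S3 + 1/16*pi_S4
  pi_S3 = 3/8*pi_S0 + 1/16*pi_S1 + 1/16*pi_S2 + 11/16*pi_S3 + 3/16*pi_S4
  pi_S4 = 1/16*pi_S0 + 5/16*pi_S1 + 1/8*pi_S2 + 1/16*pi_S3 + 5/16*pi_S4
with normalization: pi_S0 + pi_S1 + pi_S2 + pi_S3 + pi_S4 = 1.

Using the first 4 balance equations plus normalization, the linear system A*pi = b is:
  [-13/16, 5/16, 3/16, 1/16, 3/8] . pi = 0
  [1/16, -13/16, 1/4, 1/16, 1/16] . pi = 0
  [5/16, 1/8, -5/8, 1/8, 1/16] . pi = 0
  [3/8, 1/16, 1/16, -5/16, 3/16] . pi = 0
  [1, 1, 1, 1, 1] . pi = 1

Solving yields:
  pi_S0 = 2437/13379
  pi_S1 = 1531/13379
  pi_S2 = 2685/13379
  pi_S3 = 4877/13379
  pi_S4 = 1849/13379

Verification (pi * P):
  2437/13379*3/16 + 1531/13379*5/16 + 2685/13379*3/16 + 4877/13379*1/16 + 1849/13379*3/8 = 2437/13379 = pi_S0  (ok)
  2437/13379*1/16 + 1531/13379*3/16 + 2685/13379*1/4 + 4877/13379*1/16 + 1849/13379*1/16 = 1531/13379 = pi_S1  (ok)
  2437/13379*5/16 + 1531/13379*1/8 + 2685/13379*3/8 + 4877/13379*1/8 + 1849/13379*1/16 = 2685/13379 = pi_S2  (ok)
  2437/13379*3/8 + 1531/13379*1/16 + 2685/13379*1/16 + 4877/13379*11/16 + 1849/13379*3/16 = 4877/13379 = pi_S3  (ok)
  2437/13379*1/16 + 1531/13379*5/16 + 2685/13379*1/8 + 4877/13379*1/16 + 1849/13379*5/16 = 1849/13379 = pi_S4  (ok)

Answer: 2437/13379 1531/13379 2685/13379 4877/13379 1849/13379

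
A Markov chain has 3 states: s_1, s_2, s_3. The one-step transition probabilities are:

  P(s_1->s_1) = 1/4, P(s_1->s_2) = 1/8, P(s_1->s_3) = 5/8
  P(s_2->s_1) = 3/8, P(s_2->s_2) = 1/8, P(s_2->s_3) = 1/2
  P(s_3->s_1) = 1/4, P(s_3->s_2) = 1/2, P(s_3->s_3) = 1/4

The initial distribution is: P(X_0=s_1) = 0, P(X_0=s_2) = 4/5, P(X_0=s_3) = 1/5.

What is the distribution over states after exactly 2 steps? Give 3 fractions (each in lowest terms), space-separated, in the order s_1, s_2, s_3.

Answer: 11/40 47/160 69/160

Derivation:
Propagating the distribution step by step (d_{t+1} = d_t * P):
d_0 = (s_1=0, s_2=4/5, s_3=1/5)
  d_1[s_1] = 0*1/4 + 4/5*3/8 + 1/5*1/4 = 7/20
  d_1[s_2] = 0*1/8 + 4/5*1/8 + 1/5*1/2 = 1/5
  d_1[s_3] = 0*5/8 + 4/5*1/2 + 1/5*1/4 = 9/20
d_1 = (s_1=7/20, s_2=1/5, s_3=9/20)
  d_2[s_1] = 7/20*1/4 + 1/5*3/8 + 9/20*1/4 = 11/40
  d_2[s_2] = 7/20*1/8 + 1/5*1/8 + 9/20*1/2 = 47/160
  d_2[s_3] = 7/20*5/8 + 1/5*1/2 + 9/20*1/4 = 69/160
d_2 = (s_1=11/40, s_2=47/160, s_3=69/160)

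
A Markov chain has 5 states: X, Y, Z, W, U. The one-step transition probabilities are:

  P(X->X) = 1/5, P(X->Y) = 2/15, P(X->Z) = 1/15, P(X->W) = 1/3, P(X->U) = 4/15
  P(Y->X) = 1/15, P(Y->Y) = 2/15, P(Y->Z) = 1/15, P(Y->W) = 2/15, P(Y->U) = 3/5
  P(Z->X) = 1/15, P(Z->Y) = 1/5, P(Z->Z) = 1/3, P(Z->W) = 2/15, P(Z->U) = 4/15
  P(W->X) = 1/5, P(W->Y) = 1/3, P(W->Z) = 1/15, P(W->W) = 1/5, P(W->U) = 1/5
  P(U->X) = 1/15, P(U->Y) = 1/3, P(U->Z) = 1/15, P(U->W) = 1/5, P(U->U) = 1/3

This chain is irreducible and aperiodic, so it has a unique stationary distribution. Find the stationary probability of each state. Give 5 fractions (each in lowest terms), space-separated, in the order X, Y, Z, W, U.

The stationary distribution satisfies pi = pi * P, i.e.:
  pi_X = 1/5*pi_X + 1/15*pi_Y + 1/15*pi_Z + 1/5*pi_W + 1/15*pi_U
  pi_Y = 2/15*pi_X + 2/15*pi_Y + 1/5*pi_Z + 1/3*pi_W + 1/3*pi_U
  pi_Z = 1/15*pi_X + 1/15*pi_Y + 1/3*pi_Z + 1/15*pi_W + 1/15*pi_U
  pi_W = 1/3*pi_X + 2/15*pi_Y + 2/15*pi_Z + 1/5*pi_W + 1/5*pi_U
  pi_U = 4/15*pi_X + 3/5*pi_Y + 4/15*pi_Z + 1/5*pi_W + 1/3*pi_U
with normalization: pi_X + pi_Y + pi_Z + pi_W + pi_U = 1.

Using the first 4 balance equations plus normalization, the linear system A*pi = b is:
  [-4/5, 1/15, 1/15, 1/5, 1/15] . pi = 0
  [2/15, -13/15, 1/5, 1/3, 1/3] . pi = 0
  [1/15, 1/15, -2/3, 1/15, 1/15] . pi = 0
  [1/3, 2/15, 2/15, -4/5, 1/5] . pi = 0
  [1, 1, 1, 1, 1] . pi = 1

Solving yields:
  pi_X = 502/4719
  pi_Y = 2359/9438
  pi_Z = 1/11
  pi_W = 139/726
  pi_U = 155/429

Verification (pi * P):
  502/4719*1/5 + 2359/9438*1/15 + 1/11*1/15 + 139/726*1/5 + 155/429*1/15 = 502/4719 = pi_X  (ok)
  502/4719*2/15 + 2359/9438*2/15 + 1/11*1/5 + 139/726*1/3 + 155/429*1/3 = 2359/9438 = pi_Y  (ok)
  502/4719*1/15 + 2359/9438*1/15 + 1/11*1/3 + 139/726*1/15 + 155/429*1/15 = 1/11 = pi_Z  (ok)
  502/4719*1/3 + 2359/9438*2/15 + 1/11*2/15 + 139/726*1/5 + 155/429*1/5 = 139/726 = pi_W  (ok)
  502/4719*4/15 + 2359/9438*3/5 + 1/11*4/15 + 139/726*1/5 + 155/429*1/3 = 155/429 = pi_U  (ok)

Answer: 502/4719 2359/9438 1/11 139/726 155/429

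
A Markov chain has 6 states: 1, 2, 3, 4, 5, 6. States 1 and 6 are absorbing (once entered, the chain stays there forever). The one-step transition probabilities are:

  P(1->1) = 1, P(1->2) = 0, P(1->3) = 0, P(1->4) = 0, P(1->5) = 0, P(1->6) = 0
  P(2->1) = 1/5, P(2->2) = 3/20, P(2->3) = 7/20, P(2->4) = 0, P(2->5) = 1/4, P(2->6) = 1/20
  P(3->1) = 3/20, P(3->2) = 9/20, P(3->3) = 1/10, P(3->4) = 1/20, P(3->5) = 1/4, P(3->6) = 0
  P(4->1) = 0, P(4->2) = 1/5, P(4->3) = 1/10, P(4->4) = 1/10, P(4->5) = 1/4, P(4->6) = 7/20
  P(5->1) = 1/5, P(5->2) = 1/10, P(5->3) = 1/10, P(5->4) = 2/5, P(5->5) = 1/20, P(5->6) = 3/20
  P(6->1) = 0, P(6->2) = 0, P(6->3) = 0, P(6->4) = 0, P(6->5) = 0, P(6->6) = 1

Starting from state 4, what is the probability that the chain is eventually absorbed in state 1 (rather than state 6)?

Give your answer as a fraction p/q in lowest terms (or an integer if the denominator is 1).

Let a_i = P(absorbed in 1 | start in state i).
Boundary conditions: a_1 = 1, a_6 = 0.
For each transient state i, a_i = sum_j P(i->j) * a_j:
  a_2 = 1/5*a_1 + 3/20*a_2 + 7/20*a_3 + 0*a_4 + 1/4*a_5 + 1/20*a_6
  a_3 = 3/20*a_1 + 9/20*a_2 + 1/10*a_3 + 1/20*a_4 + 1/4*a_5 + 0*a_6
  a_4 = 0*a_1 + 1/5*a_2 + 1/10*a_3 + 1/10*a_4 + 1/4*a_5 + 7/20*a_6
  a_5 = 1/5*a_1 + 1/10*a_2 + 1/10*a_3 + 2/5*a_4 + 1/20*a_5 + 3/20*a_6

Substituting a_1 = 1 and a_6 = 0, rearrange to (I - Q) a = r where r[i] = P(i -> 1):
  [17/20, -7/20, 0, -1/4] . (a_2, a_3, a_4, a_5) = 1/5
  [-9/20, 9/10, -1/20, -1/4] . (a_2, a_3, a_4, a_5) = 3/20
  [-1/5, -1/10, 9/10, -1/4] . (a_2, a_3, a_4, a_5) = 0
  [-1/10, -1/10, -2/5, 19/20] . (a_2, a_3, a_4, a_5) = 1/5

Solving yields:
  a_2 = 18367/28344
  a_3 = 6123/9448
  a_4 = 10027/28344
  a_5 = 1757/3543

Starting state is 4, so the absorption probability is a_4 = 10027/28344.

Answer: 10027/28344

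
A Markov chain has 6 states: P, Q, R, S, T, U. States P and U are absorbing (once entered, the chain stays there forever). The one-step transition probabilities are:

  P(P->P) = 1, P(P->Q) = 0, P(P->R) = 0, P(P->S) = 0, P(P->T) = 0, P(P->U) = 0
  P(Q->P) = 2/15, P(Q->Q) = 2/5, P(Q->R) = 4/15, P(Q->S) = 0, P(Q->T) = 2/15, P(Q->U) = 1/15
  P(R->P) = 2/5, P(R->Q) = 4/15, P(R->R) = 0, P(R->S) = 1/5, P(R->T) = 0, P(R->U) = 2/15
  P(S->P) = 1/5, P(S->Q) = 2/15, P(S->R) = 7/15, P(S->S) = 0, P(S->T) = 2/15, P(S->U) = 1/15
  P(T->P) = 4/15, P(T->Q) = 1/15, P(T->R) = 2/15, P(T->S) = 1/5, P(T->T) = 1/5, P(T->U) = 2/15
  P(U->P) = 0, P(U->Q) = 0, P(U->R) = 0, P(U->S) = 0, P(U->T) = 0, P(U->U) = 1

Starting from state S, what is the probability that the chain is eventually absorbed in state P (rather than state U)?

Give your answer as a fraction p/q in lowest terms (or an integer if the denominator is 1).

Answer: 6193/8499

Derivation:
Let a_i = P(absorbed in P | start in state i).
Boundary conditions: a_P = 1, a_U = 0.
For each transient state i, a_i = sum_j P(i->j) * a_j:
  a_Q = 2/15*a_P + 2/5*a_Q + 4/15*a_R + 0*a_S + 2/15*a_T + 1/15*a_U
  a_R = 2/5*a_P + 4/15*a_Q + 0*a_R + 1/5*a_S + 0*a_T + 2/15*a_U
  a_S = 1/5*a_P + 2/15*a_Q + 7/15*a_R + 0*a_S + 2/15*a_T + 1/15*a_U
  a_T = 4/15*a_P + 1/15*a_Q + 2/15*a_R + 1/5*a_S + 1/5*a_T + 2/15*a_U

Substituting a_P = 1 and a_U = 0, rearrange to (I - Q) a = r where r[i] = P(i -> P):
  [3/5, -4/15, 0, -2/15] . (a_Q, a_R, a_S, a_T) = 2/15
  [-4/15, 1, -1/5, 0] . (a_Q, a_R, a_S, a_T) = 2/5
  [-2/15, -7/15, 1, -2/15] . (a_Q, a_R, a_S, a_T) = 1/5
  [-1/15, -2/15, -1/5, 4/5] . (a_Q, a_R, a_S, a_T) = 4/15

Solving yields:
  a_Q = 1991/2833
  a_R = 2077/2833
  a_S = 6193/8499
  a_T = 3945/5666

Starting state is S, so the absorption probability is a_S = 6193/8499.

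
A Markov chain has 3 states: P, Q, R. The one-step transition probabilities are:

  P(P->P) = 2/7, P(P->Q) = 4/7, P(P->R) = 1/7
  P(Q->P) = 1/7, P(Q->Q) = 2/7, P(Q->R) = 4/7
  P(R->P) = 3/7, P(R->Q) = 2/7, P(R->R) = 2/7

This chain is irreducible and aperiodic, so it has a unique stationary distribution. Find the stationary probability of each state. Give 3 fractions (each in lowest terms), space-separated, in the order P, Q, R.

The stationary distribution satisfies pi = pi * P, i.e.:
  pi_P = 2/7*pi_P + 1/7*pi_Q + 3/7*pi_R
  pi_Q = 4/7*pi_P + 2/7*pi_Q + 2/7*pi_R
  pi_R = 1/7*pi_P + 4/7*pi_Q + 2/7*pi_R
with normalization: pi_P + pi_Q + pi_R = 1.

Using the first 2 balance equations plus normalization, the linear system A*pi = b is:
  [-5/7, 1/7, 3/7] . pi = 0
  [4/7, -5/7, 2/7] . pi = 0
  [1, 1, 1] . pi = 1

Solving yields:
  pi_P = 17/60
  pi_Q = 11/30
  pi_R = 7/20

Verification (pi * P):
  17/60*2/7 + 11/30*1/7 + 7/20*3/7 = 17/60 = pi_P  (ok)
  17/60*4/7 + 11/30*2/7 + 7/20*2/7 = 11/30 = pi_Q  (ok)
  17/60*1/7 + 11/30*4/7 + 7/20*2/7 = 7/20 = pi_R  (ok)

Answer: 17/60 11/30 7/20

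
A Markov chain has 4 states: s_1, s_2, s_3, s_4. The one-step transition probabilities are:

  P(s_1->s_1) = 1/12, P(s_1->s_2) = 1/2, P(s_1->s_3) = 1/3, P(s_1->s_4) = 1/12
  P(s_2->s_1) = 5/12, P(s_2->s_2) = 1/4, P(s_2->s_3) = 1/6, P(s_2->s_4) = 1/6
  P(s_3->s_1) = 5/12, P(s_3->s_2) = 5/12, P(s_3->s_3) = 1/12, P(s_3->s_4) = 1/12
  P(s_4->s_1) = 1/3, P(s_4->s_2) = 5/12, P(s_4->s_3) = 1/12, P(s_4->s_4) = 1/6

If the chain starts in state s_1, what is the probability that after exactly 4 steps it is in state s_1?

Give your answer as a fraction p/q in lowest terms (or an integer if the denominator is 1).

Answer: 271/864

Derivation:
Computing P^4 by repeated multiplication:
P^1 =
  s_1: [1/12, 1/2, 1/3, 1/12]
  s_2: [5/12, 1/4, 1/6, 1/6]
  s_3: [5/12, 5/12, 1/12, 1/12]
  s_4: [1/3, 5/12, 1/12, 1/6]
P^2 =
  s_1: [55/144, 49/144, 7/48, 19/144]
  s_2: [19/72, 59/144, 5/24, 17/144]
  s_3: [13/48, 55/144, 2/9, 1/8]
  s_4: [7/24, 3/8, 29/144, 19/144]
P^3 =
  s_1: [481/1728, 677/1728, 179/864, 53/432]
  s_2: [551/1728, 10/27, 317/1728, 55/432]
  s_3: [91/288, 649/1728, 79/432, 217/1728]
  s_4: [533/1728, 109/288, 3/16, 217/1728]
P^4 =
  s_1: [271/864, 863/2304, 481/2592, 2617/20736]
  s_2: [259/864, 293/768, 4021/20736, 647/5184]
  s_3: [6239/20736, 493/1296, 4015/20736, 1297/10368]
  s_4: [233/768, 7865/20736, 1327/6912, 2599/20736]

(P^4)[s_1 -> s_1] = 271/864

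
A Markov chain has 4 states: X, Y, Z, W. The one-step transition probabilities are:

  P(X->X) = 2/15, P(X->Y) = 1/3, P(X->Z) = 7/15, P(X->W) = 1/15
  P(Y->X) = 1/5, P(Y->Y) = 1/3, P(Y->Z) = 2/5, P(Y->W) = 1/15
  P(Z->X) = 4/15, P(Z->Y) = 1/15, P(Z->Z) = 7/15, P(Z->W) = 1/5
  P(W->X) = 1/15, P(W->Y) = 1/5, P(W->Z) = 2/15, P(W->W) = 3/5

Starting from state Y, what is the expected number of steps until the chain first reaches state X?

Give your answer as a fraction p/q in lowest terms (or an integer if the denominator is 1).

Let h_i = expected steps to first reach X from state i.
Boundary: h_X = 0.
First-step equations for the other states:
  h_Y = 1 + 1/5*h_X + 1/3*h_Y + 2/5*h_Z + 1/15*h_W
  h_Z = 1 + 4/15*h_X + 1/15*h_Y + 7/15*h_Z + 1/5*h_W
  h_W = 1 + 1/15*h_X + 1/5*h_Y + 2/15*h_Z + 3/5*h_W

Substituting h_X = 0 and rearranging gives the linear system (I - Q) h = 1:
  [2/3, -2/5, -1/15] . (h_Y, h_Z, h_W) = 1
  [-1/15, 8/15, -1/5] . (h_Y, h_Z, h_W) = 1
  [-1/5, -2/15, 2/5] . (h_Y, h_Z, h_W) = 1

Solving yields:
  h_Y = 795/152
  h_Z = 1545/304
  h_W = 1035/152

Starting state is Y, so the expected hitting time is h_Y = 795/152.

Answer: 795/152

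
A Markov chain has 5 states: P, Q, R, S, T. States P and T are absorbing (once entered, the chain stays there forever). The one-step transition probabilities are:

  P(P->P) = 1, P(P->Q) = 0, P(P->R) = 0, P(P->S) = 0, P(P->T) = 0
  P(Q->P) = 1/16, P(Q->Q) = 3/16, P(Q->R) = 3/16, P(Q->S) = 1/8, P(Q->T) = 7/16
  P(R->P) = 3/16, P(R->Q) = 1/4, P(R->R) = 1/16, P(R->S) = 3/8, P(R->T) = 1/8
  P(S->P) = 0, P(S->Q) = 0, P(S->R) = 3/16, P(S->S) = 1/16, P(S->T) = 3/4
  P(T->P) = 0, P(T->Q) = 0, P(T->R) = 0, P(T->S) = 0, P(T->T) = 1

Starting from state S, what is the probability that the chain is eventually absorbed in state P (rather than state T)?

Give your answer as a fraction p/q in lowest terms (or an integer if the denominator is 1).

Let a_i = P(absorbed in P | start in state i).
Boundary conditions: a_P = 1, a_T = 0.
For each transient state i, a_i = sum_j P(i->j) * a_j:
  a_Q = 1/16*a_P + 3/16*a_Q + 3/16*a_R + 1/8*a_S + 7/16*a_T
  a_R = 3/16*a_P + 1/4*a_Q + 1/16*a_R + 3/8*a_S + 1/8*a_T
  a_S = 0*a_P + 0*a_Q + 3/16*a_R + 1/16*a_S + 3/4*a_T

Substituting a_P = 1 and a_T = 0, rearrange to (I - Q) a = r where r[i] = P(i -> P):
  [13/16, -3/16, -1/8] . (a_Q, a_R, a_S) = 1/16
  [-1/4, 15/16, -3/8] . (a_Q, a_R, a_S) = 3/16
  [0, -3/16, 15/16] . (a_Q, a_R, a_S) = 0

Solving yields:
  a_Q = 120/829
  a_R = 215/829
  a_S = 43/829

Starting state is S, so the absorption probability is a_S = 43/829.

Answer: 43/829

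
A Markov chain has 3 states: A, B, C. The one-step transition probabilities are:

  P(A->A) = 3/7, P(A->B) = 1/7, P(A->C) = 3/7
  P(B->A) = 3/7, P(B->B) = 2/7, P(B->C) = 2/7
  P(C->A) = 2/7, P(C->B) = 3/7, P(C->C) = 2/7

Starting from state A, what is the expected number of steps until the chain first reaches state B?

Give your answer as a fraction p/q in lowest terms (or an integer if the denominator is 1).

Answer: 4

Derivation:
Let h_i = expected steps to first reach B from state i.
Boundary: h_B = 0.
First-step equations for the other states:
  h_A = 1 + 3/7*h_A + 1/7*h_B + 3/7*h_C
  h_C = 1 + 2/7*h_A + 3/7*h_B + 2/7*h_C

Substituting h_B = 0 and rearranging gives the linear system (I - Q) h = 1:
  [4/7, -3/7] . (h_A, h_C) = 1
  [-2/7, 5/7] . (h_A, h_C) = 1

Solving yields:
  h_A = 4
  h_C = 3

Starting state is A, so the expected hitting time is h_A = 4.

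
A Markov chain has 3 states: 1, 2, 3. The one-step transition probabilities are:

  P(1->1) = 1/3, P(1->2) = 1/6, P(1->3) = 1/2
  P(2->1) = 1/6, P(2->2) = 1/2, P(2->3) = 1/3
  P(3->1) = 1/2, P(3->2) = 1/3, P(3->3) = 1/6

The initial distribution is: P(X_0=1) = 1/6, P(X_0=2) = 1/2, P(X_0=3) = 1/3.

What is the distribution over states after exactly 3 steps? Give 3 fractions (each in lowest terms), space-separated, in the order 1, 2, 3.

Propagating the distribution step by step (d_{t+1} = d_t * P):
d_0 = (1=1/6, 2=1/2, 3=1/3)
  d_1[1] = 1/6*1/3 + 1/2*1/6 + 1/3*1/2 = 11/36
  d_1[2] = 1/6*1/6 + 1/2*1/2 + 1/3*1/3 = 7/18
  d_1[3] = 1/6*1/2 + 1/2*1/3 + 1/3*1/6 = 11/36
d_1 = (1=11/36, 2=7/18, 3=11/36)
  d_2[1] = 11/36*1/3 + 7/18*1/6 + 11/36*1/2 = 23/72
  d_2[2] = 11/36*1/6 + 7/18*1/2 + 11/36*1/3 = 25/72
  d_2[3] = 11/36*1/2 + 7/18*1/3 + 11/36*1/6 = 1/3
d_2 = (1=23/72, 2=25/72, 3=1/3)
  d_3[1] = 23/72*1/3 + 25/72*1/6 + 1/3*1/2 = 143/432
  d_3[2] = 23/72*1/6 + 25/72*1/2 + 1/3*1/3 = 73/216
  d_3[3] = 23/72*1/2 + 25/72*1/3 + 1/3*1/6 = 143/432
d_3 = (1=143/432, 2=73/216, 3=143/432)

Answer: 143/432 73/216 143/432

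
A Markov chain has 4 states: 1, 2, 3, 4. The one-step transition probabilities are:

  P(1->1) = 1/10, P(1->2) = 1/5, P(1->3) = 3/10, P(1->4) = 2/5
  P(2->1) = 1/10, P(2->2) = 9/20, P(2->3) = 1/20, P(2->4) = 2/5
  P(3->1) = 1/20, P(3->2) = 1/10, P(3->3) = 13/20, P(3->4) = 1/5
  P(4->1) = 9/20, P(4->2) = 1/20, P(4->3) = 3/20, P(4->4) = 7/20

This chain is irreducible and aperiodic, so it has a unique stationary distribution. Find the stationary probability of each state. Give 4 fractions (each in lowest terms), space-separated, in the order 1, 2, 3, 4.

The stationary distribution satisfies pi = pi * P, i.e.:
  pi_1 = 1/10*pi_1 + 1/10*pi_2 + 1/20*pi_3 + 9/20*pi_4
  pi_2 = 1/5*pi_1 + 9/20*pi_2 + 1/10*pi_3 + 1/20*pi_4
  pi_3 = 3/10*pi_1 + 1/20*pi_2 + 13/20*pi_3 + 3/20*pi_4
  pi_4 = 2/5*pi_1 + 2/5*pi_2 + 1/5*pi_3 + 7/20*pi_4
with normalization: pi_1 + pi_2 + pi_3 + pi_4 = 1.

Using the first 3 balance equations plus normalization, the linear system A*pi = b is:
  [-9/10, 1/10, 1/20, 9/20] . pi = 0
  [1/5, -11/20, 1/10, 1/20] . pi = 0
  [3/10, 1/20, -7/20, 3/20] . pi = 0
  [1, 1, 1, 1] . pi = 1

Solving yields:
  pi_1 = 49/251
  pi_2 = 40/251
  pi_3 = 82/251
  pi_4 = 80/251

Verification (pi * P):
  49/251*1/10 + 40/251*1/10 + 82/251*1/20 + 80/251*9/20 = 49/251 = pi_1  (ok)
  49/251*1/5 + 40/251*9/20 + 82/251*1/10 + 80/251*1/20 = 40/251 = pi_2  (ok)
  49/251*3/10 + 40/251*1/20 + 82/251*13/20 + 80/251*3/20 = 82/251 = pi_3  (ok)
  49/251*2/5 + 40/251*2/5 + 82/251*1/5 + 80/251*7/20 = 80/251 = pi_4  (ok)

Answer: 49/251 40/251 82/251 80/251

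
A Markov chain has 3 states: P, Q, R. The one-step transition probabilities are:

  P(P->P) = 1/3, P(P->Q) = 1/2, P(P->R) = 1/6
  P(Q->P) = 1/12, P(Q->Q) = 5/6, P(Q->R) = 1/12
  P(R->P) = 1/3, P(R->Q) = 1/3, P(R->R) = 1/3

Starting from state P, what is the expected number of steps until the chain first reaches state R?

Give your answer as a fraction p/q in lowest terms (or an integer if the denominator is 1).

Let h_i = expected steps to first reach R from state i.
Boundary: h_R = 0.
First-step equations for the other states:
  h_P = 1 + 1/3*h_P + 1/2*h_Q + 1/6*h_R
  h_Q = 1 + 1/12*h_P + 5/6*h_Q + 1/12*h_R

Substituting h_R = 0 and rearranging gives the linear system (I - Q) h = 1:
  [2/3, -1/2] . (h_P, h_Q) = 1
  [-1/12, 1/6] . (h_P, h_Q) = 1

Solving yields:
  h_P = 48/5
  h_Q = 54/5

Starting state is P, so the expected hitting time is h_P = 48/5.

Answer: 48/5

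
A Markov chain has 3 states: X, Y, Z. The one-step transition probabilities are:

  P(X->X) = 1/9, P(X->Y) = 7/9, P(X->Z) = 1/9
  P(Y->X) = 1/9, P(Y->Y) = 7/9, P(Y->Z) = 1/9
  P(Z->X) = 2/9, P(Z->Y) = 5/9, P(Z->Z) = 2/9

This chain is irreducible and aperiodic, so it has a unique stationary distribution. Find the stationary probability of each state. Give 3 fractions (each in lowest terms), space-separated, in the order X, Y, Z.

Answer: 1/8 3/4 1/8

Derivation:
The stationary distribution satisfies pi = pi * P, i.e.:
  pi_X = 1/9*pi_X + 1/9*pi_Y + 2/9*pi_Z
  pi_Y = 7/9*pi_X + 7/9*pi_Y + 5/9*pi_Z
  pi_Z = 1/9*pi_X + 1/9*pi_Y + 2/9*pi_Z
with normalization: pi_X + pi_Y + pi_Z = 1.

Using the first 2 balance equations plus normalization, the linear system A*pi = b is:
  [-8/9, 1/9, 2/9] . pi = 0
  [7/9, -2/9, 5/9] . pi = 0
  [1, 1, 1] . pi = 1

Solving yields:
  pi_X = 1/8
  pi_Y = 3/4
  pi_Z = 1/8

Verification (pi * P):
  1/8*1/9 + 3/4*1/9 + 1/8*2/9 = 1/8 = pi_X  (ok)
  1/8*7/9 + 3/4*7/9 + 1/8*5/9 = 3/4 = pi_Y  (ok)
  1/8*1/9 + 3/4*1/9 + 1/8*2/9 = 1/8 = pi_Z  (ok)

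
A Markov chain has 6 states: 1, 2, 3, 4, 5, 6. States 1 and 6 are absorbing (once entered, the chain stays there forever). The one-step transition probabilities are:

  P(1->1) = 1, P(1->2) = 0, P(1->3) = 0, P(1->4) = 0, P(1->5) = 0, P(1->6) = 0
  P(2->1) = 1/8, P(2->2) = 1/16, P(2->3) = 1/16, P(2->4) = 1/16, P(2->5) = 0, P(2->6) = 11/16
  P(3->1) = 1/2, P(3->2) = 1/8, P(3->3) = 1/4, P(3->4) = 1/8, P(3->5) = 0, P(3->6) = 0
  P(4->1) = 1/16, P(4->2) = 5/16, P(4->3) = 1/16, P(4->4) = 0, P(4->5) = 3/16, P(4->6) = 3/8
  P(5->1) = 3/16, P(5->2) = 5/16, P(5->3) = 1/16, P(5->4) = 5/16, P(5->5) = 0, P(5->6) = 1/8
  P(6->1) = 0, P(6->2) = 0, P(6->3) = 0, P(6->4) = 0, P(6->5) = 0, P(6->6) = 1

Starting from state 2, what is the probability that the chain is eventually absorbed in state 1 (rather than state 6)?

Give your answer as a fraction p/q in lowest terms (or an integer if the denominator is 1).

Let a_i = P(absorbed in 1 | start in state i).
Boundary conditions: a_1 = 1, a_6 = 0.
For each transient state i, a_i = sum_j P(i->j) * a_j:
  a_2 = 1/8*a_1 + 1/16*a_2 + 1/16*a_3 + 1/16*a_4 + 0*a_5 + 11/16*a_6
  a_3 = 1/2*a_1 + 1/8*a_2 + 1/4*a_3 + 1/8*a_4 + 0*a_5 + 0*a_6
  a_4 = 1/16*a_1 + 5/16*a_2 + 1/16*a_3 + 0*a_4 + 3/16*a_5 + 3/8*a_6
  a_5 = 3/16*a_1 + 5/16*a_2 + 1/16*a_3 + 5/16*a_4 + 0*a_5 + 1/8*a_6

Substituting a_1 = 1 and a_6 = 0, rearrange to (I - Q) a = r where r[i] = P(i -> 1):
  [15/16, -1/16, -1/16, 0] . (a_2, a_3, a_4, a_5) = 1/8
  [-1/8, 3/4, -1/8, 0] . (a_2, a_3, a_4, a_5) = 1/2
  [-5/16, -1/16, 1, -3/16] . (a_2, a_3, a_4, a_5) = 1/16
  [-5/16, -1/16, -5/16, 1] . (a_2, a_3, a_4, a_5) = 3/16

Solving yields:
  a_2 = 4069/20480
  a_3 = 947/1280
  a_4 = 4923/20480
  a_5 = 7597/20480

Starting state is 2, so the absorption probability is a_2 = 4069/20480.

Answer: 4069/20480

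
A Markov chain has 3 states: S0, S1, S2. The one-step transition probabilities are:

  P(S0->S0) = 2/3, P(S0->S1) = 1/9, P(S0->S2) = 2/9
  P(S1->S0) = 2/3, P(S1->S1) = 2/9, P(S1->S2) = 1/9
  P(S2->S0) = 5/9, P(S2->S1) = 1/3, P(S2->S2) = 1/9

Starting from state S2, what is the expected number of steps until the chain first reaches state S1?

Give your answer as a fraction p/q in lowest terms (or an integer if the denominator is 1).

Answer: 36/7

Derivation:
Let h_i = expected steps to first reach S1 from state i.
Boundary: h_S1 = 0.
First-step equations for the other states:
  h_S0 = 1 + 2/3*h_S0 + 1/9*h_S1 + 2/9*h_S2
  h_S2 = 1 + 5/9*h_S0 + 1/3*h_S1 + 1/9*h_S2

Substituting h_S1 = 0 and rearranging gives the linear system (I - Q) h = 1:
  [1/3, -2/9] . (h_S0, h_S2) = 1
  [-5/9, 8/9] . (h_S0, h_S2) = 1

Solving yields:
  h_S0 = 45/7
  h_S2 = 36/7

Starting state is S2, so the expected hitting time is h_S2 = 36/7.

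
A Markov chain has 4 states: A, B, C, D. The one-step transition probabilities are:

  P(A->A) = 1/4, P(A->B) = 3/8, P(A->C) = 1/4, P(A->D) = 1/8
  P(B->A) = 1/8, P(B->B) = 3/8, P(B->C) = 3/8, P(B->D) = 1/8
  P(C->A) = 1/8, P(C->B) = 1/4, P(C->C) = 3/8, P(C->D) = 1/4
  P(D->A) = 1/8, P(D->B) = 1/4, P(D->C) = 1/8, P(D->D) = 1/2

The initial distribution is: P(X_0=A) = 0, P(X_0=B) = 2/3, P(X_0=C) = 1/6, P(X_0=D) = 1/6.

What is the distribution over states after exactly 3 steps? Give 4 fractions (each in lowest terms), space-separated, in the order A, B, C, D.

Answer: 73/512 235/768 455/1536 49/192

Derivation:
Propagating the distribution step by step (d_{t+1} = d_t * P):
d_0 = (A=0, B=2/3, C=1/6, D=1/6)
  d_1[A] = 0*1/4 + 2/3*1/8 + 1/6*1/8 + 1/6*1/8 = 1/8
  d_1[B] = 0*3/8 + 2/3*3/8 + 1/6*1/4 + 1/6*1/4 = 1/3
  d_1[C] = 0*1/4 + 2/3*3/8 + 1/6*3/8 + 1/6*1/8 = 1/3
  d_1[D] = 0*1/8 + 2/3*1/8 + 1/6*1/4 + 1/6*1/2 = 5/24
d_1 = (A=1/8, B=1/3, C=1/3, D=5/24)
  d_2[A] = 1/8*1/4 + 1/3*1/8 + 1/3*1/8 + 5/24*1/8 = 9/64
  d_2[B] = 1/8*3/8 + 1/3*3/8 + 1/3*1/4 + 5/24*1/4 = 59/192
  d_2[C] = 1/8*1/4 + 1/3*3/8 + 1/3*3/8 + 5/24*1/8 = 59/192
  d_2[D] = 1/8*1/8 + 1/3*1/8 + 1/3*1/4 + 5/24*1/2 = 47/192
d_2 = (A=9/64, B=59/192, C=59/192, D=47/192)
  d_3[A] = 9/64*1/4 + 59/192*1/8 + 59/192*1/8 + 47/192*1/8 = 73/512
  d_3[B] = 9/64*3/8 + 59/192*3/8 + 59/192*1/4 + 47/192*1/4 = 235/768
  d_3[C] = 9/64*1/4 + 59/192*3/8 + 59/192*3/8 + 47/192*1/8 = 455/1536
  d_3[D] = 9/64*1/8 + 59/192*1/8 + 59/192*1/4 + 47/192*1/2 = 49/192
d_3 = (A=73/512, B=235/768, C=455/1536, D=49/192)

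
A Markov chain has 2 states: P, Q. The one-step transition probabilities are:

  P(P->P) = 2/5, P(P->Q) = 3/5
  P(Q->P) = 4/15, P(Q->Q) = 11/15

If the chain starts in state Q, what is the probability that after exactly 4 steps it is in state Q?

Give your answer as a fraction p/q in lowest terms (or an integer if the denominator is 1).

Computing P^4 by repeated multiplication:
P^1 =
  P: [2/5, 3/5]
  Q: [4/15, 11/15]
P^2 =
  P: [8/25, 17/25]
  Q: [68/225, 157/225]
P^3 =
  P: [116/375, 259/375]
  Q: [1036/3375, 2339/3375]
P^4 =
  P: [1732/5625, 3893/5625]
  Q: [15572/50625, 35053/50625]

(P^4)[Q -> Q] = 35053/50625

Answer: 35053/50625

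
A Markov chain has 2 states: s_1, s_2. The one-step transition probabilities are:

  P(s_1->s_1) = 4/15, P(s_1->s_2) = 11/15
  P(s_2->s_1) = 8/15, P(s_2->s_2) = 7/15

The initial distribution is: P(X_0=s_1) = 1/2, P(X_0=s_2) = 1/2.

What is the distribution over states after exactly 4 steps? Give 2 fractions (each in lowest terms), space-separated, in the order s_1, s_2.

Answer: 7112/16875 9763/16875

Derivation:
Propagating the distribution step by step (d_{t+1} = d_t * P):
d_0 = (s_1=1/2, s_2=1/2)
  d_1[s_1] = 1/2*4/15 + 1/2*8/15 = 2/5
  d_1[s_2] = 1/2*11/15 + 1/2*7/15 = 3/5
d_1 = (s_1=2/5, s_2=3/5)
  d_2[s_1] = 2/5*4/15 + 3/5*8/15 = 32/75
  d_2[s_2] = 2/5*11/15 + 3/5*7/15 = 43/75
d_2 = (s_1=32/75, s_2=43/75)
  d_3[s_1] = 32/75*4/15 + 43/75*8/15 = 472/1125
  d_3[s_2] = 32/75*11/15 + 43/75*7/15 = 653/1125
d_3 = (s_1=472/1125, s_2=653/1125)
  d_4[s_1] = 472/1125*4/15 + 653/1125*8/15 = 7112/16875
  d_4[s_2] = 472/1125*11/15 + 653/1125*7/15 = 9763/16875
d_4 = (s_1=7112/16875, s_2=9763/16875)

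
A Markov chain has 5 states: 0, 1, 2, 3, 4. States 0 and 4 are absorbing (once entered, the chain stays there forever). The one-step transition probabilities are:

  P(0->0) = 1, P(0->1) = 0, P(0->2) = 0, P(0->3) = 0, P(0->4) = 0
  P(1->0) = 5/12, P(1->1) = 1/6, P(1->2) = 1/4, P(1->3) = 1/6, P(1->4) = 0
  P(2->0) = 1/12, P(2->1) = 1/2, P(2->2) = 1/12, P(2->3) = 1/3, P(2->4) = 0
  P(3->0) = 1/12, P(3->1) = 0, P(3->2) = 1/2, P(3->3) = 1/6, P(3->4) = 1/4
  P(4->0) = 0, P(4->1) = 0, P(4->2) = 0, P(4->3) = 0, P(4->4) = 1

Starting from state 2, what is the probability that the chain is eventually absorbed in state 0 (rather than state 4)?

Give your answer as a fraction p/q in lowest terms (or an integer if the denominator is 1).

Answer: 113/152

Derivation:
Let a_i = P(absorbed in 0 | start in state i).
Boundary conditions: a_0 = 1, a_4 = 0.
For each transient state i, a_i = sum_j P(i->j) * a_j:
  a_1 = 5/12*a_0 + 1/6*a_1 + 1/4*a_2 + 1/6*a_3 + 0*a_4
  a_2 = 1/12*a_0 + 1/2*a_1 + 1/12*a_2 + 1/3*a_3 + 0*a_4
  a_3 = 1/12*a_0 + 0*a_1 + 1/2*a_2 + 1/6*a_3 + 1/4*a_4

Substituting a_0 = 1 and a_4 = 0, rearrange to (I - Q) a = r where r[i] = P(i -> 0):
  [5/6, -1/4, -1/6] . (a_1, a_2, a_3) = 5/12
  [-1/2, 11/12, -1/3] . (a_1, a_2, a_3) = 1/12
  [0, -1/2, 5/6] . (a_1, a_2, a_3) = 1/12

Solving yields:
  a_1 = 253/304
  a_2 = 113/152
  a_3 = 83/152

Starting state is 2, so the absorption probability is a_2 = 113/152.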